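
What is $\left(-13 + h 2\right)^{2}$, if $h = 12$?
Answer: $121$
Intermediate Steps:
$\left(-13 + h 2\right)^{2} = \left(-13 + 12 \cdot 2\right)^{2} = \left(-13 + 24\right)^{2} = 11^{2} = 121$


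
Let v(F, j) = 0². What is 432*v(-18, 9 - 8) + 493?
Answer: 493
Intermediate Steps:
v(F, j) = 0
432*v(-18, 9 - 8) + 493 = 432*0 + 493 = 0 + 493 = 493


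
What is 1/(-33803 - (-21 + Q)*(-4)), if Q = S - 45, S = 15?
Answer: -1/34007 ≈ -2.9406e-5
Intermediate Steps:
Q = -30 (Q = 15 - 45 = -30)
1/(-33803 - (-21 + Q)*(-4)) = 1/(-33803 - (-21 - 30)*(-4)) = 1/(-33803 - (-51)*(-4)) = 1/(-33803 - 1*204) = 1/(-33803 - 204) = 1/(-34007) = -1/34007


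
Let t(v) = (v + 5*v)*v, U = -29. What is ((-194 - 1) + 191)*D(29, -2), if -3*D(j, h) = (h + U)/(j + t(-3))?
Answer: -124/249 ≈ -0.49799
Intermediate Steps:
t(v) = 6*v**2 (t(v) = (6*v)*v = 6*v**2)
D(j, h) = -(-29 + h)/(3*(54 + j)) (D(j, h) = -(h - 29)/(3*(j + 6*(-3)**2)) = -(-29 + h)/(3*(j + 6*9)) = -(-29 + h)/(3*(j + 54)) = -(-29 + h)/(3*(54 + j)))
((-194 - 1) + 191)*D(29, -2) = ((-194 - 1) + 191)*((29 - 1*(-2))/(3*(54 + 29))) = (-195 + 191)*((1/3)*(29 + 2)/83) = -4*31/(3*83) = -4*31/249 = -124/249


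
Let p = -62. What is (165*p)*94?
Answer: -961620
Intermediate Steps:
(165*p)*94 = (165*(-62))*94 = -10230*94 = -961620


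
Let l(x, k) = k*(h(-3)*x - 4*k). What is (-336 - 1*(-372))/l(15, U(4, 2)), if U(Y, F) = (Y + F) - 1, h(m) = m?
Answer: -36/325 ≈ -0.11077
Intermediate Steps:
U(Y, F) = -1 + F + Y (U(Y, F) = (F + Y) - 1 = -1 + F + Y)
l(x, k) = k*(-4*k - 3*x) (l(x, k) = k*(-3*x - 4*k) = k*(-4*k - 3*x))
(-336 - 1*(-372))/l(15, U(4, 2)) = (-336 - 1*(-372))/((-(-1 + 2 + 4)*(3*15 + 4*(-1 + 2 + 4)))) = (-336 + 372)/((-1*5*(45 + 4*5))) = 36/((-1*5*(45 + 20))) = 36/((-1*5*65)) = 36/(-325) = 36*(-1/325) = -36/325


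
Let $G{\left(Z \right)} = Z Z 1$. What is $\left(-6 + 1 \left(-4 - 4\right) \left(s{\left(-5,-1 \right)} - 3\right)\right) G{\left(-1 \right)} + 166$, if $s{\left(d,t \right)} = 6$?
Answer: $136$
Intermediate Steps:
$G{\left(Z \right)} = Z^{2}$ ($G{\left(Z \right)} = Z^{2} \cdot 1 = Z^{2}$)
$\left(-6 + 1 \left(-4 - 4\right) \left(s{\left(-5,-1 \right)} - 3\right)\right) G{\left(-1 \right)} + 166 = \left(-6 + 1 \left(-4 - 4\right) \left(6 - 3\right)\right) \left(-1\right)^{2} + 166 = \left(-6 + 1 \left(\left(-8\right) 3\right)\right) 1 + 166 = \left(-6 + 1 \left(-24\right)\right) 1 + 166 = \left(-6 - 24\right) 1 + 166 = \left(-30\right) 1 + 166 = -30 + 166 = 136$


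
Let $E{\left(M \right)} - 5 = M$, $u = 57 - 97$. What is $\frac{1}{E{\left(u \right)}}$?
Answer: $- \frac{1}{35} \approx -0.028571$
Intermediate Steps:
$u = -40$
$E{\left(M \right)} = 5 + M$
$\frac{1}{E{\left(u \right)}} = \frac{1}{5 - 40} = \frac{1}{-35} = - \frac{1}{35}$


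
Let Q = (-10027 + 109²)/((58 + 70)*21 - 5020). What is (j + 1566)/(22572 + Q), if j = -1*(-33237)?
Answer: 4508922/2924225 ≈ 1.5419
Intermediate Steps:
j = 33237
Q = -927/1166 (Q = (-10027 + 11881)/(128*21 - 5020) = 1854/(2688 - 5020) = 1854/(-2332) = 1854*(-1/2332) = -927/1166 ≈ -0.79503)
(j + 1566)/(22572 + Q) = (33237 + 1566)/(22572 - 927/1166) = 34803/(26318025/1166) = 34803*(1166/26318025) = 4508922/2924225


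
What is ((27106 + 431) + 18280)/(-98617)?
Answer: -45817/98617 ≈ -0.46460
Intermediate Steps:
((27106 + 431) + 18280)/(-98617) = (27537 + 18280)*(-1/98617) = 45817*(-1/98617) = -45817/98617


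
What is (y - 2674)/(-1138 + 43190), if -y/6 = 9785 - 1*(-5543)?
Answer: -47321/21026 ≈ -2.2506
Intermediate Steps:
y = -91968 (y = -6*(9785 - 1*(-5543)) = -6*(9785 + 5543) = -6*15328 = -91968)
(y - 2674)/(-1138 + 43190) = (-91968 - 2674)/(-1138 + 43190) = -94642/42052 = -94642*1/42052 = -47321/21026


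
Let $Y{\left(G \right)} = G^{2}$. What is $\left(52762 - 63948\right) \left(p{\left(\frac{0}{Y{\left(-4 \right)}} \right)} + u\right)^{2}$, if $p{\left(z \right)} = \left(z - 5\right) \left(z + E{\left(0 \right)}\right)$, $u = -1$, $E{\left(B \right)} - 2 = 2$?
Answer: $-4933026$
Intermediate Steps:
$E{\left(B \right)} = 4$ ($E{\left(B \right)} = 2 + 2 = 4$)
$p{\left(z \right)} = \left(-5 + z\right) \left(4 + z\right)$ ($p{\left(z \right)} = \left(z - 5\right) \left(z + 4\right) = \left(-5 + z\right) \left(4 + z\right)$)
$\left(52762 - 63948\right) \left(p{\left(\frac{0}{Y{\left(-4 \right)}} \right)} + u\right)^{2} = \left(52762 - 63948\right) \left(\left(-20 + \left(\frac{0}{\left(-4\right)^{2}}\right)^{2} - \frac{0}{\left(-4\right)^{2}}\right) - 1\right)^{2} = \left(52762 - 63948\right) \left(\left(-20 + \left(\frac{0}{16}\right)^{2} - \frac{0}{16}\right) - 1\right)^{2} = - 11186 \left(\left(-20 + \left(0 \cdot \frac{1}{16}\right)^{2} - 0 \cdot \frac{1}{16}\right) - 1\right)^{2} = - 11186 \left(\left(-20 + 0^{2} - 0\right) - 1\right)^{2} = - 11186 \left(\left(-20 + 0 + 0\right) - 1\right)^{2} = - 11186 \left(-20 - 1\right)^{2} = - 11186 \left(-21\right)^{2} = \left(-11186\right) 441 = -4933026$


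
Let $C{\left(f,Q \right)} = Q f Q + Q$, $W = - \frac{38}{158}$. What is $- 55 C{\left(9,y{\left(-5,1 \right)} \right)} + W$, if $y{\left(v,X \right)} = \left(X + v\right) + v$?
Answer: $- \frac{3128419}{79} \approx -39600.0$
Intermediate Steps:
$y{\left(v,X \right)} = X + 2 v$
$W = - \frac{19}{79}$ ($W = \left(-38\right) \frac{1}{158} = - \frac{19}{79} \approx -0.24051$)
$C{\left(f,Q \right)} = Q + f Q^{2}$ ($C{\left(f,Q \right)} = f Q^{2} + Q = Q + f Q^{2}$)
$- 55 C{\left(9,y{\left(-5,1 \right)} \right)} + W = - 55 \left(1 + 2 \left(-5\right)\right) \left(1 + \left(1 + 2 \left(-5\right)\right) 9\right) - \frac{19}{79} = - 55 \left(1 - 10\right) \left(1 + \left(1 - 10\right) 9\right) - \frac{19}{79} = - 55 \left(- 9 \left(1 - 81\right)\right) - \frac{19}{79} = - 55 \left(\left(-9\right) \left(-80\right)\right) - \frac{19}{79} = \left(-55\right) 720 - \frac{19}{79} = -39600 - \frac{19}{79} = - \frac{3128419}{79}$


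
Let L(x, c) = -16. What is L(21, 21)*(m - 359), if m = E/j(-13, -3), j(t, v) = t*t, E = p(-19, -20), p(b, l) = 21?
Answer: 970400/169 ≈ 5742.0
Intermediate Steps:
E = 21
j(t, v) = t²
m = 21/169 (m = 21/((-13)²) = 21/169 ≈ 0.12426)
L(21, 21)*(m - 359) = -16*(21/169 - 359) = -16*(-60650/169) = 970400/169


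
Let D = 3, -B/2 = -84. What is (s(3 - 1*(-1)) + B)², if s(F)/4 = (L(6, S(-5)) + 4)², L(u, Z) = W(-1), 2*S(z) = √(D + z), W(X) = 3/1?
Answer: 132496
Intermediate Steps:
B = 168 (B = -2*(-84) = 168)
W(X) = 3 (W(X) = 3*1 = 3)
S(z) = √(3 + z)/2
L(u, Z) = 3
s(F) = 196 (s(F) = 4*(3 + 4)² = 4*7² = 4*49 = 196)
(s(3 - 1*(-1)) + B)² = (196 + 168)² = 364² = 132496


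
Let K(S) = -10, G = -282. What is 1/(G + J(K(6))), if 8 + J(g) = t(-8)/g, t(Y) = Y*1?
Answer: -5/1446 ≈ -0.0034578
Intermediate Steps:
t(Y) = Y
J(g) = -8 - 8/g
1/(G + J(K(6))) = 1/(-282 + (-8 - 8/(-10))) = 1/(-282 + (-8 - 8*(-1/10))) = 1/(-282 + (-8 + 4/5)) = 1/(-282 - 36/5) = 1/(-1446/5) = -5/1446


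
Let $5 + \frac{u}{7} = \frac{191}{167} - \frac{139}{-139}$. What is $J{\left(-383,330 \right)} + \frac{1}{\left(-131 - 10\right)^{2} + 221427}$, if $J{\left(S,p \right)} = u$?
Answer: $- \frac{805727245}{40298436} \approx -19.994$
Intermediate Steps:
$u = - \frac{3339}{167}$ ($u = -35 + 7 \left(\frac{191}{167} - \frac{139}{-139}\right) = -35 + 7 \left(191 \cdot \frac{1}{167} - -1\right) = -35 + 7 \left(\frac{191}{167} + 1\right) = -35 + 7 \cdot \frac{358}{167} = -35 + \frac{2506}{167} = - \frac{3339}{167} \approx -19.994$)
$J{\left(S,p \right)} = - \frac{3339}{167}$
$J{\left(-383,330 \right)} + \frac{1}{\left(-131 - 10\right)^{2} + 221427} = - \frac{3339}{167} + \frac{1}{\left(-131 - 10\right)^{2} + 221427} = - \frac{3339}{167} + \frac{1}{\left(-141\right)^{2} + 221427} = - \frac{3339}{167} + \frac{1}{19881 + 221427} = - \frac{3339}{167} + \frac{1}{241308} = - \frac{805727245}{40298436}$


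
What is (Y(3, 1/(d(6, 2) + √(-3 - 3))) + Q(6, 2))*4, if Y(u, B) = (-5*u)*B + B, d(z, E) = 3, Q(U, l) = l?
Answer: -16/5 + 56*I*√6/15 ≈ -3.2 + 9.1448*I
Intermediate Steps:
Y(u, B) = B - 5*B*u (Y(u, B) = -5*B*u + B = B - 5*B*u)
(Y(3, 1/(d(6, 2) + √(-3 - 3))) + Q(6, 2))*4 = ((1 - 5*3)/(3 + √(-3 - 3)) + 2)*4 = ((1 - 15)/(3 + √(-6)) + 2)*4 = (-14/(3 + I*√6) + 2)*4 = (2 - 14/(3 + I*√6))*4 = 8 - 56/(3 + I*√6)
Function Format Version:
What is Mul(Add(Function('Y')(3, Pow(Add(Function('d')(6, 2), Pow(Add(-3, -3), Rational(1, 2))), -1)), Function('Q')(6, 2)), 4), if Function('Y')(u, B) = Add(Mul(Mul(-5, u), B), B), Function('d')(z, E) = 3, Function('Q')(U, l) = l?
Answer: Add(Rational(-16, 5), Mul(Rational(56, 15), I, Pow(6, Rational(1, 2)))) ≈ Add(-3.2000, Mul(9.1448, I))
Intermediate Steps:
Function('Y')(u, B) = Add(B, Mul(-5, B, u)) (Function('Y')(u, B) = Add(Mul(-5, B, u), B) = Add(B, Mul(-5, B, u)))
Mul(Add(Function('Y')(3, Pow(Add(Function('d')(6, 2), Pow(Add(-3, -3), Rational(1, 2))), -1)), Function('Q')(6, 2)), 4) = Mul(Add(Mul(Pow(Add(3, Pow(Add(-3, -3), Rational(1, 2))), -1), Add(1, Mul(-5, 3))), 2), 4) = Mul(Add(Mul(Pow(Add(3, Pow(-6, Rational(1, 2))), -1), Add(1, -15)), 2), 4) = Mul(Add(Mul(Pow(Add(3, Mul(I, Pow(6, Rational(1, 2)))), -1), -14), 2), 4) = Mul(Add(Mul(-14, Pow(Add(3, Mul(I, Pow(6, Rational(1, 2)))), -1)), 2), 4) = Mul(Add(2, Mul(-14, Pow(Add(3, Mul(I, Pow(6, Rational(1, 2)))), -1))), 4) = Add(8, Mul(-56, Pow(Add(3, Mul(I, Pow(6, Rational(1, 2)))), -1)))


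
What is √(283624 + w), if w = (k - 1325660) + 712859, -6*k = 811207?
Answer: I*√16717614/6 ≈ 681.45*I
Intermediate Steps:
k = -811207/6 (k = -⅙*811207 = -811207/6 ≈ -1.3520e+5)
w = -4488013/6 (w = (-811207/6 - 1325660) + 712859 = -8765167/6 + 712859 = -4488013/6 ≈ -7.4800e+5)
√(283624 + w) = √(283624 - 4488013/6) = √(-2786269/6) = I*√16717614/6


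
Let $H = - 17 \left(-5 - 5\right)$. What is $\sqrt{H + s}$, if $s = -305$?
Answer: $3 i \sqrt{15} \approx 11.619 i$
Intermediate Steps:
$H = 170$ ($H = \left(-17\right) \left(-10\right) = 170$)
$\sqrt{H + s} = \sqrt{170 - 305} = \sqrt{-135} = 3 i \sqrt{15}$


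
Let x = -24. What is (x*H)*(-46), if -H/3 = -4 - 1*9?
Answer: 43056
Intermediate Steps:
H = 39 (H = -3*(-4 - 1*9) = -3*(-4 - 9) = -3*(-13) = 39)
(x*H)*(-46) = -24*39*(-46) = -936*(-46) = 43056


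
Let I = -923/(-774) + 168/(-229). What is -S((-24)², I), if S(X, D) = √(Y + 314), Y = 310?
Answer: -4*√39 ≈ -24.980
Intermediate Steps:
I = 81335/177246 (I = -923*(-1/774) + 168*(-1/229) = 923/774 - 168/229 = 81335/177246 ≈ 0.45888)
S(X, D) = 4*√39 (S(X, D) = √(310 + 314) = √624 = 4*√39)
-S((-24)², I) = -4*√39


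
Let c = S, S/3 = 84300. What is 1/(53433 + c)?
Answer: 1/306333 ≈ 3.2644e-6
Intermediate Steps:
S = 252900 (S = 3*84300 = 252900)
c = 252900
1/(53433 + c) = 1/(53433 + 252900) = 1/306333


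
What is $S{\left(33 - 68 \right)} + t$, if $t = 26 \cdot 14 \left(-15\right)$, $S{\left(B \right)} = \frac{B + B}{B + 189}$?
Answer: $- \frac{60065}{11} \approx -5460.5$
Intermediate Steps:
$S{\left(B \right)} = \frac{2 B}{189 + B}$
$t = -5460$ ($t = 364 \left(-15\right) = -5460$)
$S{\left(33 - 68 \right)} + t = \frac{2 \left(33 - 68\right)}{189 + \left(33 - 68\right)} - 5460 = 2 \left(-35\right) \frac{1}{189 - 35} - 5460 = 2 \left(-35\right) \frac{1}{154} - 5460 = - \frac{5}{11} - 5460 = - \frac{60065}{11}$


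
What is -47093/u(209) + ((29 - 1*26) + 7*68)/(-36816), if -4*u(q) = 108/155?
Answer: 89578416569/331344 ≈ 2.7035e+5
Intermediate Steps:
u(q) = -27/155
-47093/u(209) + ((29 - 1*26) + 7*68)/(-36816) = -47093/(-27/155) + ((29 - 1*26) + 7*68)/(-36816) = -47093*(-155/27) + ((29 - 26) + 476)*(-1/36816) = 7299415/27 + (3 + 476)*(-1/36816) = 7299415/27 + 479*(-1/36816) = 7299415/27 - 479/36816 = 89578416569/331344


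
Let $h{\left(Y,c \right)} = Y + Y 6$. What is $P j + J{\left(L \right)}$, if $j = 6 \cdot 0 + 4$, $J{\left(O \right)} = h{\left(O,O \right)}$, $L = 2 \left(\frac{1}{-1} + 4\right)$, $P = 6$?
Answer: $66$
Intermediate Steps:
$L = 6$ ($L = 2 \left(-1 + 4\right) = 2 \cdot 3 = 6$)
$h{\left(Y,c \right)} = 7 Y$ ($h{\left(Y,c \right)} = Y + 6 Y = 7 Y$)
$J{\left(O \right)} = 7 O$
$j = 4$ ($j = 0 + 4 = 4$)
$P j + J{\left(L \right)} = 6 \cdot 4 + 7 \cdot 6 = 24 + 42 = 66$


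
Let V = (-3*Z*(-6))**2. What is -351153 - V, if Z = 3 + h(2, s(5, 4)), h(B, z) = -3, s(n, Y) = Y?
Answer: -351153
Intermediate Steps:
Z = 0 (Z = 3 - 3 = 0)
V = 0 (V = (-3*0*(-6))**2 = (0*(-6))**2 = 0**2 = 0)
-351153 - V = -351153 - 1*0 = -351153 + 0 = -351153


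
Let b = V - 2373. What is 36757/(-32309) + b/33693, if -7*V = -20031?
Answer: -2852892809/2540036653 ≈ -1.1232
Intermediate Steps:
V = 20031/7 (V = -⅐*(-20031) = 20031/7 ≈ 2861.6)
b = 3420/7 (b = 20031/7 - 2373 = 3420/7 ≈ 488.57)
36757/(-32309) + b/33693 = 36757/(-32309) + (3420/7)/33693 = 36757*(-1/32309) + (3420/7)*(1/33693) = -36757/32309 + 1140/78617 = -2852892809/2540036653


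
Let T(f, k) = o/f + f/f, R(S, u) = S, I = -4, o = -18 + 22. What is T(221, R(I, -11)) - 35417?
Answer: -7826932/221 ≈ -35416.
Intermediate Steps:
o = 4
T(f, k) = 1 + 4/f (T(f, k) = 4/f + f/f = 4/f + 1 = 1 + 4/f)
T(221, R(I, -11)) - 35417 = (4 + 221)/221 - 35417 = (1/221)*225 - 35417 = 225/221 - 35417 = -7826932/221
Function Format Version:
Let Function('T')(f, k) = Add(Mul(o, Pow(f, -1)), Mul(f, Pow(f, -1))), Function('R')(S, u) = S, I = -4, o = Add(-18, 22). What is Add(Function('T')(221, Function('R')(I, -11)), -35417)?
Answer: Rational(-7826932, 221) ≈ -35416.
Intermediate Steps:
o = 4
Function('T')(f, k) = Add(1, Mul(4, Pow(f, -1))) (Function('T')(f, k) = Add(Mul(4, Pow(f, -1)), Mul(f, Pow(f, -1))) = Add(Mul(4, Pow(f, -1)), 1) = Add(1, Mul(4, Pow(f, -1))))
Add(Function('T')(221, Function('R')(I, -11)), -35417) = Add(Mul(Pow(221, -1), Add(4, 221)), -35417) = Add(Mul(Rational(1, 221), 225), -35417) = Add(Rational(225, 221), -35417) = Rational(-7826932, 221)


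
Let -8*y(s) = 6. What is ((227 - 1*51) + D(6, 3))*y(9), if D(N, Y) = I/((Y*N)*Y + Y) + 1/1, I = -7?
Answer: -5041/38 ≈ -132.66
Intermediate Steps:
y(s) = -¾ (y(s) = -⅛*6 = -¾)
D(N, Y) = 1 - 7/(Y + N*Y²) (D(N, Y) = -7/((Y*N)*Y + Y) + 1/1 = -7/((N*Y)*Y + Y) + 1*1 = -7/(N*Y² + Y) + 1 = -7/(Y + N*Y²) + 1 = 1 - 7/(Y + N*Y²))
((227 - 1*51) + D(6, 3))*y(9) = ((227 - 1*51) + (-7 + 3 + 6*3²)/(3*(1 + 6*3)))*(-¾) = ((227 - 51) + (-7 + 3 + 6*9)/(3*(1 + 18)))*(-¾) = (176 + (⅓)*(-7 + 3 + 54)/19)*(-¾) = (176 + (⅓)*(1/19)*50)*(-¾) = (176 + 50/57)*(-¾) = (10082/57)*(-¾) = -5041/38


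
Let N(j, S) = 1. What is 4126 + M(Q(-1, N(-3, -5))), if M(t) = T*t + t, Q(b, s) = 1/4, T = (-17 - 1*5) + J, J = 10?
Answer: 16493/4 ≈ 4123.3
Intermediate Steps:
T = -12 (T = (-17 - 1*5) + 10 = (-17 - 5) + 10 = -22 + 10 = -12)
Q(b, s) = ¼
M(t) = -11*t (M(t) = -12*t + t = -11*t)
4126 + M(Q(-1, N(-3, -5))) = 4126 - 11*¼ = 4126 - 11/4 = 16493/4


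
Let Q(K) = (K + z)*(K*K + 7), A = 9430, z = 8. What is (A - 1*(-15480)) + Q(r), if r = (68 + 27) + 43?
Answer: 2806356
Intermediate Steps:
r = 138 (r = 95 + 43 = 138)
Q(K) = (7 + K²)*(8 + K) (Q(K) = (K + 8)*(K*K + 7) = (8 + K)*(K² + 7) = (8 + K)*(7 + K²) = (7 + K²)*(8 + K))
(A - 1*(-15480)) + Q(r) = (9430 - 1*(-15480)) + (56 + 138³ + 7*138 + 8*138²) = (9430 + 15480) + (56 + 2628072 + 966 + 8*19044) = 24910 + (56 + 2628072 + 966 + 152352) = 24910 + 2781446 = 2806356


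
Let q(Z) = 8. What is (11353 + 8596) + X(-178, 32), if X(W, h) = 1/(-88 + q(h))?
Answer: 1595919/80 ≈ 19949.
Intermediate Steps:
X(W, h) = -1/80 (X(W, h) = 1/(-88 + 8) = 1/(-80) = -1/80)
(11353 + 8596) + X(-178, 32) = (11353 + 8596) - 1/80 = 19949 - 1/80 = 1595919/80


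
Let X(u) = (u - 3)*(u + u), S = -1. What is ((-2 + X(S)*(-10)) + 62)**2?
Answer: 400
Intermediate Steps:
X(u) = 2*u*(-3 + u) (X(u) = (-3 + u)*(2*u) = 2*u*(-3 + u))
((-2 + X(S)*(-10)) + 62)**2 = ((-2 + (2*(-1)*(-3 - 1))*(-10)) + 62)**2 = ((-2 + (2*(-1)*(-4))*(-10)) + 62)**2 = ((-2 + 8*(-10)) + 62)**2 = ((-2 - 80) + 62)**2 = (-82 + 62)**2 = (-20)**2 = 400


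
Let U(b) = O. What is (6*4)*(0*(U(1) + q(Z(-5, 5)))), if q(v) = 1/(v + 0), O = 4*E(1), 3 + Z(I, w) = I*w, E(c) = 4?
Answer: 0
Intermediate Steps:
Z(I, w) = -3 + I*w
O = 16 (O = 4*4 = 16)
q(v) = 1/v
U(b) = 16
(6*4)*(0*(U(1) + q(Z(-5, 5)))) = (6*4)*(0*(16 + 1/(-3 - 5*5))) = 24*(0*(16 + 1/(-3 - 25))) = 24*(0*(16 + 1/(-28))) = 24*(0*(16 - 1/28)) = 24*(0*(447/28)) = 24*0 = 0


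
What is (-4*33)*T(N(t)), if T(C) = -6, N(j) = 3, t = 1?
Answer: 792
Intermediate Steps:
(-4*33)*T(N(t)) = -4*33*(-6) = -132*(-6) = 792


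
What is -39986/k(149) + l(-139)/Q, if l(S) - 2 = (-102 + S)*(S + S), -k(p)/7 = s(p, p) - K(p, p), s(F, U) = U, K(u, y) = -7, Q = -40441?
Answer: 771954913/22080786 ≈ 34.960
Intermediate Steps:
k(p) = -49 - 7*p (k(p) = -7*(p - 1*(-7)) = -7*(p + 7) = -7*(7 + p) = -49 - 7*p)
l(S) = 2 + 2*S*(-102 + S) (l(S) = 2 + (-102 + S)*(S + S) = 2 + (-102 + S)*(2*S) = 2 + 2*S*(-102 + S))
-39986/k(149) + l(-139)/Q = -39986/(-49 - 7*149) + (2 - 204*(-139) + 2*(-139)²)/(-40441) = -39986/(-49 - 1043) + (2 + 28356 + 2*19321)*(-1/40441) = -39986/(-1092) + (2 + 28356 + 38642)*(-1/40441) = -39986*(-1/1092) + 67000*(-1/40441) = 19993/546 - 67000/40441 = 771954913/22080786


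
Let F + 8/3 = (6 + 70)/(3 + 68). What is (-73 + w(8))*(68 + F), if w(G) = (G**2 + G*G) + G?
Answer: 297024/71 ≈ 4183.4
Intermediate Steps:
w(G) = G + 2*G**2 (w(G) = (G**2 + G**2) + G = 2*G**2 + G = G + 2*G**2)
F = -340/213 (F = -8/3 + (6 + 70)/(3 + 68) = -8/3 + 76/71 = -340/213 ≈ -1.5962)
(-73 + w(8))*(68 + F) = (-73 + 8*(1 + 2*8))*(68 - 340/213) = (-73 + 8*(1 + 16))*(14144/213) = (-73 + 8*17)*(14144/213) = (-73 + 136)*(14144/213) = 63*(14144/213) = 297024/71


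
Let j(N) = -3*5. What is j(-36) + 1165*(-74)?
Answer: -86225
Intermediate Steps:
j(N) = -15
j(-36) + 1165*(-74) = -15 + 1165*(-74) = -15 - 86210 = -86225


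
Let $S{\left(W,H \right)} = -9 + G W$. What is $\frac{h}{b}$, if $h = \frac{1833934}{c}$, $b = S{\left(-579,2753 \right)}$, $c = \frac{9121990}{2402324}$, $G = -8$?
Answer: $\frac{2202851831308}{21085479885} \approx 104.47$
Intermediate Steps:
$c = \frac{4560995}{1201162}$ ($c = 9121990 \cdot \frac{1}{2402324} = \frac{4560995}{1201162} \approx 3.7972$)
$S{\left(W,H \right)} = -9 - 8 W$
$b = 4623$ ($b = -9 - -4632 = -9 + 4632 = 4623$)
$h = \frac{2202851831308}{4560995}$ ($h = \frac{1833934}{\frac{4560995}{1201162}} = 1833934 \cdot \frac{1201162}{4560995} = \frac{2202851831308}{4560995} \approx 4.8298 \cdot 10^{5}$)
$\frac{h}{b} = \frac{2202851831308}{4560995 \cdot 4623} = \frac{2202851831308}{4560995} \cdot \frac{1}{4623} = \frac{2202851831308}{21085479885}$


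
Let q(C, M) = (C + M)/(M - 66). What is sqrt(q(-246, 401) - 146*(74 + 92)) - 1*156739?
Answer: -156739 + I*sqrt(108793327)/67 ≈ -1.5674e+5 + 155.68*I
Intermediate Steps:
q(C, M) = (C + M)/(-66 + M)
sqrt(q(-246, 401) - 146*(74 + 92)) - 1*156739 = sqrt((-246 + 401)/(-66 + 401) - 146*(74 + 92)) - 1*156739 = sqrt(155/335 - 146*166) - 156739 = sqrt((1/335)*155 - 24236) - 156739 = sqrt(31/67 - 24236) - 156739 = sqrt(-1623781/67) - 156739 = I*sqrt(108793327)/67 - 156739 = -156739 + I*sqrt(108793327)/67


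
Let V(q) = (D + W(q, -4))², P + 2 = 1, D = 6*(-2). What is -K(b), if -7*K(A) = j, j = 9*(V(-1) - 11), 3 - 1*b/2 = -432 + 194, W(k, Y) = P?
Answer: 1422/7 ≈ 203.14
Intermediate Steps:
D = -12
P = -1 (P = -2 + 1 = -1)
W(k, Y) = -1
V(q) = 169 (V(q) = (-12 - 1)² = (-13)² = 169)
b = 482 (b = 6 - 2*(-432 + 194) = 6 - 2*(-238) = 6 + 476 = 482)
j = 1422 (j = 9*(169 - 11) = 9*158 = 1422)
K(A) = -1422/7 (K(A) = -⅐*1422 = -1422/7)
-K(b) = -1*(-1422/7) = 1422/7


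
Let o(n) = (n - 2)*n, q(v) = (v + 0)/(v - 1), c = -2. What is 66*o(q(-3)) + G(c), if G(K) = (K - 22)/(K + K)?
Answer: -447/8 ≈ -55.875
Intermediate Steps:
q(v) = v/(-1 + v)
G(K) = (-22 + K)/(2*K) (G(K) = (-22 + K)/((2*K)) = (-22 + K)*(1/(2*K)) = (-22 + K)/(2*K))
o(n) = n*(-2 + n) (o(n) = (-2 + n)*n = n*(-2 + n))
66*o(q(-3)) + G(c) = 66*((-3/(-1 - 3))*(-2 - 3/(-1 - 3))) + (½)*(-22 - 2)/(-2) = 66*((-3/(-4))*(-2 - 3/(-4))) + (½)*(-½)*(-24) = 66*((-3*(-¼))*(-2 - 3*(-¼))) + 6 = 66*(3*(-2 + ¾)/4) + 6 = 66*((¾)*(-5/4)) + 6 = 66*(-15/16) + 6 = -495/8 + 6 = -447/8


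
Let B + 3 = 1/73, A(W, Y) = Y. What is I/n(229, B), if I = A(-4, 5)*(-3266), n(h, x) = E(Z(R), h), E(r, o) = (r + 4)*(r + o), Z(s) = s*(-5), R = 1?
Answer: 8165/112 ≈ 72.902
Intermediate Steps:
Z(s) = -5*s
E(r, o) = (4 + r)*(o + r)
B = -218/73 (B = -3 + 1/73 = -218/73 ≈ -2.9863)
n(h, x) = 5 - h (n(h, x) = (-5*1)² + 4*h + 4*(-5*1) + h*(-5*1) = (-5)² + 4*h + 4*(-5) + h*(-5) = 25 + 4*h - 20 - 5*h = 5 - h)
I = -16330 (I = 5*(-3266) = -16330)
I/n(229, B) = -16330/(5 - 1*229) = -16330/(5 - 229) = -16330/(-224) = -16330*(-1/224) = 8165/112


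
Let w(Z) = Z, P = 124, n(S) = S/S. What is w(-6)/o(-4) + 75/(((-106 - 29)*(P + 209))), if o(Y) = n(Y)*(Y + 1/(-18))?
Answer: 323311/218781 ≈ 1.4778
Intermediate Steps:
n(S) = 1
o(Y) = -1/18 + Y (o(Y) = 1*(Y + 1/(-18)) = 1*(Y - 1/18) = 1*(-1/18 + Y) = -1/18 + Y)
w(-6)/o(-4) + 75/(((-106 - 29)*(P + 209))) = -6/(-1/18 - 4) + 75/(((-106 - 29)*(124 + 209))) = -6/(-73/18) + 75/((-135*333)) = -6*(-18/73) + 75/(-44955) = 108/73 + 75*(-1/44955) = 108/73 - 5/2997 = 323311/218781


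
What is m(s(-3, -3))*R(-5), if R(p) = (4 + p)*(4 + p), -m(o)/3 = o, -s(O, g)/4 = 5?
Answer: 60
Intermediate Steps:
s(O, g) = -20 (s(O, g) = -4*5 = -20)
m(o) = -3*o
R(p) = (4 + p)²
m(s(-3, -3))*R(-5) = (-3*(-20))*(4 - 5)² = 60*(-1)² = 60*1 = 60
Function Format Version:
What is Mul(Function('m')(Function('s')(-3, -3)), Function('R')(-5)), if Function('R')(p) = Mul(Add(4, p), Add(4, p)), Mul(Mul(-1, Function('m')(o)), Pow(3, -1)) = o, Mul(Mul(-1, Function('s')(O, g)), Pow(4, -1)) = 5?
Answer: 60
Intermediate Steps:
Function('s')(O, g) = -20 (Function('s')(O, g) = Mul(-4, 5) = -20)
Function('m')(o) = Mul(-3, o)
Function('R')(p) = Pow(Add(4, p), 2)
Mul(Function('m')(Function('s')(-3, -3)), Function('R')(-5)) = Mul(Mul(-3, -20), Pow(Add(4, -5), 2)) = Mul(60, Pow(-1, 2)) = Mul(60, 1) = 60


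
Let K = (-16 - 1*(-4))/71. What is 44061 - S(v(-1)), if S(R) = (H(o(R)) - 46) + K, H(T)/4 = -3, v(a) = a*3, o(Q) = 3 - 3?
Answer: 3132461/71 ≈ 44119.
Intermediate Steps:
o(Q) = 0
v(a) = 3*a
H(T) = -12 (H(T) = 4*(-3) = -12)
K = -12/71 (K = (-16 + 4)*(1/71) = -12*1/71 = -12/71 ≈ -0.16901)
S(R) = -4130/71 (S(R) = (-12 - 46) - 12/71 = -58 - 12/71 = -4130/71)
44061 - S(v(-1)) = 44061 - 1*(-4130/71) = 44061 + 4130/71 = 3132461/71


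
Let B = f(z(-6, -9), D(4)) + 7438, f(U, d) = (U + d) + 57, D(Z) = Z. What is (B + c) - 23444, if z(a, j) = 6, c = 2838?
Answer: -13101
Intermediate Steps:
f(U, d) = 57 + U + d
B = 7505 (B = (57 + 6 + 4) + 7438 = 67 + 7438 = 7505)
(B + c) - 23444 = (7505 + 2838) - 23444 = 10343 - 23444 = -13101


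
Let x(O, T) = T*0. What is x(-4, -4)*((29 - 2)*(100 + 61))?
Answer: 0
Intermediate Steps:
x(O, T) = 0
x(-4, -4)*((29 - 2)*(100 + 61)) = 0*((29 - 2)*(100 + 61)) = 0*(27*161) = 0*4347 = 0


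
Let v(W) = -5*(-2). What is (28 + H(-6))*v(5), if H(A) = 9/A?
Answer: 265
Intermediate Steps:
v(W) = 10
(28 + H(-6))*v(5) = (28 + 9/(-6))*10 = (28 + 9*(-⅙))*10 = (28 - 3/2)*10 = (53/2)*10 = 265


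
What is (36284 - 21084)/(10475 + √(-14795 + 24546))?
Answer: 79610000/54857937 - 53200*√199/54857937 ≈ 1.4375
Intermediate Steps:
(36284 - 21084)/(10475 + √(-14795 + 24546)) = 15200/(10475 + √9751) = 15200/(10475 + 7*√199)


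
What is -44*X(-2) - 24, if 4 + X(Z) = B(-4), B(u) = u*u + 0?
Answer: -552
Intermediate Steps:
B(u) = u² (B(u) = u² + 0 = u²)
X(Z) = 12 (X(Z) = -4 + (-4)² = -4 + 16 = 12)
-44*X(-2) - 24 = -44*12 - 24 = -528 - 24 = -552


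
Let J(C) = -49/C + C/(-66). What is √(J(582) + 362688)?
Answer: √14864621874366/6402 ≈ 602.23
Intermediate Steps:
J(C) = -49/C - C/66 (J(C) = -49/C + C*(-1/66) = -49/C - C/66)
√(J(582) + 362688) = √((-49/582 - 1/66*582) + 362688) = √((-49*1/582 - 97/11) + 362688) = √((-49/582 - 97/11) + 362688) = √(-56993/6402 + 362688) = √(2321871583/6402) = √14864621874366/6402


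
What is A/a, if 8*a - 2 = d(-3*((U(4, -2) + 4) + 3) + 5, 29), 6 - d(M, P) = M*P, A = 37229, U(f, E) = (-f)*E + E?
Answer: 148916/497 ≈ 299.63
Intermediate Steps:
U(f, E) = E - E*f (U(f, E) = -E*f + E = E - E*f)
d(M, P) = 6 - M*P
a = 497/4 (a = ¼ + (6 - 1*(-3*((-2*(1 - 1*4) + 4) + 3) + 5)*29)/8 = ¼ + (6 - 1*(-3*((-2*(1 - 4) + 4) + 3) + 5)*29)/8 = ¼ + (6 - 1*(-3*((-2*(-3) + 4) + 3) + 5)*29)/8 = ¼ + (6 - 1*(-3*((6 + 4) + 3) + 5)*29)/8 = ¼ + (6 - 1*(-3*(10 + 3) + 5)*29)/8 = ¼ + (6 - 1*(-3*13 + 5)*29)/8 = ¼ + (6 - 1*(-39 + 5)*29)/8 = ¼ + (6 - 1*(-34)*29)/8 = ¼ + (6 + 986)/8 = ¼ + (⅛)*992 = ¼ + 124 = 497/4 ≈ 124.25)
A/a = 37229/(497/4) = 37229*(4/497) = 148916/497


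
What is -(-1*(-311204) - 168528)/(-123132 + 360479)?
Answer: -142676/237347 ≈ -0.60113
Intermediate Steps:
-(-1*(-311204) - 168528)/(-123132 + 360479) = -(311204 - 168528)/237347 = -142676/237347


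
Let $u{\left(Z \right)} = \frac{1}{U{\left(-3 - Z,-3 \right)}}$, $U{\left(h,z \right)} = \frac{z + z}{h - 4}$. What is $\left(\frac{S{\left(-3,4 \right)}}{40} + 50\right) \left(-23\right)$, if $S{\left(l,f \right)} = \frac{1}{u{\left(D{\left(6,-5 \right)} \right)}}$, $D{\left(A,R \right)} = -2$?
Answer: $- \frac{115069}{100} \approx -1150.7$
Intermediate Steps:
$U{\left(h,z \right)} = \frac{2 z}{-4 + h}$
$u{\left(Z \right)} = \frac{7}{6} + \frac{Z}{6}$ ($u{\left(Z \right)} = \frac{1}{2 \left(-3\right) \frac{1}{-4 - \left(3 + Z\right)}} = \frac{1}{2 \left(-3\right) \frac{1}{-7 - Z}} = \frac{1}{\left(-6\right) \frac{1}{-7 - Z}} = \frac{7}{6} + \frac{Z}{6}$)
$S{\left(l,f \right)} = \frac{6}{5}$ ($S{\left(l,f \right)} = \frac{1}{\frac{7}{6} + \frac{1}{6} \left(-2\right)} = \frac{1}{\frac{7}{6} - \frac{1}{3}} = \frac{1}{\frac{5}{6}} = \frac{6}{5}$)
$\left(\frac{S{\left(-3,4 \right)}}{40} + 50\right) \left(-23\right) = \left(\frac{6}{5 \cdot 40} + 50\right) \left(-23\right) = \left(\frac{6}{5} \cdot \frac{1}{40} + 50\right) \left(-23\right) = \left(\frac{3}{100} + 50\right) \left(-23\right) = \frac{5003}{100} \left(-23\right) = - \frac{115069}{100}$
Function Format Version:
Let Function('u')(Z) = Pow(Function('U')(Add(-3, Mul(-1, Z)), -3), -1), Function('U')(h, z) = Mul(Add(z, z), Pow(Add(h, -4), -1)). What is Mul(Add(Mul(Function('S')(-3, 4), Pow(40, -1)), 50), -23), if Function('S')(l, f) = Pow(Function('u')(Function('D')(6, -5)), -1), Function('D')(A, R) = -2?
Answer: Rational(-115069, 100) ≈ -1150.7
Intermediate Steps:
Function('U')(h, z) = Mul(2, z, Pow(Add(-4, h), -1)) (Function('U')(h, z) = Mul(Mul(2, z), Pow(Add(-4, h), -1)) = Mul(2, z, Pow(Add(-4, h), -1)))
Function('u')(Z) = Add(Rational(7, 6), Mul(Rational(1, 6), Z)) (Function('u')(Z) = Pow(Mul(2, -3, Pow(Add(-4, Add(-3, Mul(-1, Z))), -1)), -1) = Pow(Mul(2, -3, Pow(Add(-7, Mul(-1, Z)), -1)), -1) = Pow(Mul(-6, Pow(Add(-7, Mul(-1, Z)), -1)), -1) = Add(Rational(7, 6), Mul(Rational(1, 6), Z)))
Function('S')(l, f) = Rational(6, 5) (Function('S')(l, f) = Pow(Add(Rational(7, 6), Mul(Rational(1, 6), -2)), -1) = Pow(Add(Rational(7, 6), Rational(-1, 3)), -1) = Pow(Rational(5, 6), -1) = Rational(6, 5))
Mul(Add(Mul(Function('S')(-3, 4), Pow(40, -1)), 50), -23) = Mul(Add(Mul(Rational(6, 5), Pow(40, -1)), 50), -23) = Mul(Add(Mul(Rational(6, 5), Rational(1, 40)), 50), -23) = Mul(Add(Rational(3, 100), 50), -23) = Mul(Rational(5003, 100), -23) = Rational(-115069, 100)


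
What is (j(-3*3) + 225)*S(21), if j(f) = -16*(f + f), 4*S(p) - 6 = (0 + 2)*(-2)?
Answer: 513/2 ≈ 256.50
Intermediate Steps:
S(p) = ½ (S(p) = 3/2 + ((0 + 2)*(-2))/4 = 3/2 + (2*(-2))/4 = 3/2 + (¼)*(-4) = 3/2 - 1 = ½)
j(f) = -32*f
(j(-3*3) + 225)*S(21) = (-(-96)*3 + 225)*(½) = (-32*(-9) + 225)*(½) = (288 + 225)*(½) = 513*(½) = 513/2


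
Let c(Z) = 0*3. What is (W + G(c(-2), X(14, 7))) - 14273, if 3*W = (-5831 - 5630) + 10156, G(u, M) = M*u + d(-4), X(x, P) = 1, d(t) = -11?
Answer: -14719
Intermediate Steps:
c(Z) = 0
G(u, M) = -11 + M*u (G(u, M) = M*u - 11 = -11 + M*u)
W = -435 (W = ((-5831 - 5630) + 10156)/3 = (-11461 + 10156)/3 = (⅓)*(-1305) = -435)
(W + G(c(-2), X(14, 7))) - 14273 = (-435 + (-11 + 1*0)) - 14273 = (-435 + (-11 + 0)) - 14273 = (-435 - 11) - 14273 = -446 - 14273 = -14719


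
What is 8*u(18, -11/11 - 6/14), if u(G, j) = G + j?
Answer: 928/7 ≈ 132.57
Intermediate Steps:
8*u(18, -11/11 - 6/14) = 8*(18 + (-11/11 - 6/14)) = 8*(18 + (-11*1/11 - 6*1/14)) = 8*(18 + (-1 - 3/7)) = 8*(18 - 10/7) = 8*(116/7) = 928/7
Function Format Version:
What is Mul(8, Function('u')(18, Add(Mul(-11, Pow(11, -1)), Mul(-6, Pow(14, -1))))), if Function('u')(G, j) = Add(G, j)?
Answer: Rational(928, 7) ≈ 132.57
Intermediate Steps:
Mul(8, Function('u')(18, Add(Mul(-11, Pow(11, -1)), Mul(-6, Pow(14, -1))))) = Mul(8, Add(18, Add(Mul(-11, Pow(11, -1)), Mul(-6, Pow(14, -1))))) = Mul(8, Add(18, Add(Mul(-11, Rational(1, 11)), Mul(-6, Rational(1, 14))))) = Mul(8, Add(18, Add(-1, Rational(-3, 7)))) = Mul(8, Add(18, Rational(-10, 7))) = Mul(8, Rational(116, 7)) = Rational(928, 7)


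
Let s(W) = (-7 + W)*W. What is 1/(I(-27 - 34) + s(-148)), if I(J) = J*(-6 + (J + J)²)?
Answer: -1/884618 ≈ -1.1304e-6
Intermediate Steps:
s(W) = W*(-7 + W)
I(J) = J*(-6 + 4*J²) (I(J) = J*(-6 + (2*J)²) = J*(-6 + 4*J²))
1/(I(-27 - 34) + s(-148)) = 1/((-6*(-27 - 34) + 4*(-27 - 34)³) - 148*(-7 - 148)) = 1/((-6*(-61) + 4*(-61)³) - 148*(-155)) = 1/((366 + 4*(-226981)) + 22940) = 1/((366 - 907924) + 22940) = 1/(-907558 + 22940) = 1/(-884618) = -1/884618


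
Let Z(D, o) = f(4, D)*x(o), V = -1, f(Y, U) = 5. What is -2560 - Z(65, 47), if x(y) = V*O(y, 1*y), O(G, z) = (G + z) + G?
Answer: -1855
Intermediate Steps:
O(G, z) = z + 2*G
x(y) = -3*y (x(y) = -(1*y + 2*y) = -(y + 2*y) = -3*y)
Z(D, o) = -15*o (Z(D, o) = 5*(-3*o) = -15*o)
-2560 - Z(65, 47) = -2560 - (-15)*47 = -2560 - 1*(-705) = -2560 + 705 = -1855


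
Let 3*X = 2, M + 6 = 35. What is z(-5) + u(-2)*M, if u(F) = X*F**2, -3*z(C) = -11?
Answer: 81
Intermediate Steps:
M = 29 (M = -6 + 35 = 29)
X = 2/3 (X = (1/3)*2 = 2/3 ≈ 0.66667)
z(C) = 11/3 (z(C) = -1/3*(-11) = 11/3)
u(F) = 2*F**2/3
z(-5) + u(-2)*M = 11/3 + ((2/3)*(-2)**2)*29 = 11/3 + ((2/3)*4)*29 = 11/3 + (8/3)*29 = 11/3 + 232/3 = 81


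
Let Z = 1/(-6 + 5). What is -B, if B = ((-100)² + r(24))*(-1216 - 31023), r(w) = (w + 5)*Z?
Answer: 321455069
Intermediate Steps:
Z = -1 (Z = 1/(-1) = -1)
r(w) = -5 - w (r(w) = (w + 5)*(-1) = (5 + w)*(-1) = -5 - w)
B = -321455069 (B = ((-100)² + (-5 - 1*24))*(-1216 - 31023) = (10000 + (-5 - 24))*(-32239) = (10000 - 29)*(-32239) = 9971*(-32239) = -321455069)
-B = -1*(-321455069) = 321455069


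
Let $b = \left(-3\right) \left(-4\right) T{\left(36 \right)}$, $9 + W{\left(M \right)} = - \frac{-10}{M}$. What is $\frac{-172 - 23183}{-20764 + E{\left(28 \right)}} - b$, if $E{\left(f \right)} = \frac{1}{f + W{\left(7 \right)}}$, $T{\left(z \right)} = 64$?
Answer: $- \frac{455408079}{593849} \approx -766.88$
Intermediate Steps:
$W{\left(M \right)} = -9 + \frac{10}{M}$ ($W{\left(M \right)} = -9 - - \frac{10}{M} = -9 + \frac{10}{M}$)
$E{\left(f \right)} = \frac{1}{- \frac{53}{7} + f}$ ($E{\left(f \right)} = \frac{1}{f - \left(9 - \frac{10}{7}\right)} = \frac{1}{f + \left(-9 + 10 \cdot \frac{1}{7}\right)} = \frac{1}{f + \left(-9 + \frac{10}{7}\right)} = \frac{1}{f - \frac{53}{7}} = \frac{1}{- \frac{53}{7} + f}$)
$b = 768$ ($b = \left(-3\right) \left(-4\right) 64 = 12 \cdot 64 = 768$)
$\frac{-172 - 23183}{-20764 + E{\left(28 \right)}} - b = \frac{-172 - 23183}{-20764 + \frac{7}{-53 + 7 \cdot 28}} - 768 = - \frac{23355}{-20764 + \frac{7}{-53 + 196}} - 768 = - \frac{23355}{-20764 + \frac{7}{143}} - 768 = - \frac{23355}{- \frac{2969245}{143}} - 768 = \left(-23355\right) \left(- \frac{143}{2969245}\right) - 768 = \frac{667953}{593849} - 768 = - \frac{455408079}{593849}$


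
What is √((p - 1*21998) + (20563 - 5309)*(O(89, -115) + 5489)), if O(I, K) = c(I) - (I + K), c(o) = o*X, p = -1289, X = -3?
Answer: √80029705 ≈ 8945.9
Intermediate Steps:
c(o) = -3*o (c(o) = o*(-3) = -3*o)
O(I, K) = -K - 4*I (O(I, K) = -3*I - (I + K) = -3*I + (-I - K) = -K - 4*I)
√((p - 1*21998) + (20563 - 5309)*(O(89, -115) + 5489)) = √((-1289 - 1*21998) + (20563 - 5309)*((-1*(-115) - 4*89) + 5489)) = √((-1289 - 21998) + 15254*((115 - 356) + 5489)) = √(-23287 + 15254*(-241 + 5489)) = √(-23287 + 15254*5248) = √(-23287 + 80052992) = √80029705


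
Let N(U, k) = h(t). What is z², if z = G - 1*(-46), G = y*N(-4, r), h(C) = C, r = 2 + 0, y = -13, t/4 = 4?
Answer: 26244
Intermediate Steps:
t = 16 (t = 4*4 = 16)
r = 2
N(U, k) = 16
G = -208 (G = -13*16 = -208)
z = -162 (z = -208 - 1*(-46) = -208 + 46 = -162)
z² = (-162)² = 26244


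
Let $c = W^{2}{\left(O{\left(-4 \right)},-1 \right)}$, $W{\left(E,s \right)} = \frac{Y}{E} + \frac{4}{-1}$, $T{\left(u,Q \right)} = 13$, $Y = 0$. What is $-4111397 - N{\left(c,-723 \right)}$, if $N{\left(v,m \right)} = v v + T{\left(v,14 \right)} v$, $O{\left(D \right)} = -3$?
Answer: $-4111861$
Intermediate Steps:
$W{\left(E,s \right)} = -4$ ($W{\left(E,s \right)} = \frac{0}{E} + \frac{4}{-1} = 0 + 4 \left(-1\right) = 0 - 4 = -4$)
$c = 16$ ($c = \left(-4\right)^{2} = 16$)
$N{\left(v,m \right)} = v^{2} + 13 v$ ($N{\left(v,m \right)} = v v + 13 v = v^{2} + 13 v$)
$-4111397 - N{\left(c,-723 \right)} = -4111397 - 16 \left(13 + 16\right) = -4111397 - 16 \cdot 29 = -4111397 - 464 = -4111861$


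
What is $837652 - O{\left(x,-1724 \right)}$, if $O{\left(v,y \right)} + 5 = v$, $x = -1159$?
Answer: $838816$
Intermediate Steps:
$O{\left(v,y \right)} = -5 + v$
$837652 - O{\left(x,-1724 \right)} = 837652 - \left(-5 - 1159\right) = 837652 - -1164 = 837652 + 1164 = 838816$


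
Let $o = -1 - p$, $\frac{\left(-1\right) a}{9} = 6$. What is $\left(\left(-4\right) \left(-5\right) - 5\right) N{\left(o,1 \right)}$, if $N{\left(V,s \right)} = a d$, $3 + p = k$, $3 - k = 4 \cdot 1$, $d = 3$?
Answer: $-2430$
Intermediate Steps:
$a = -54$ ($a = \left(-9\right) 6 = -54$)
$k = -1$ ($k = 3 - 4 \cdot 1 = 3 - 4 = -1$)
$p = -4$ ($p = -3 - 1 = -4$)
$o = 3$ ($o = -1 - -4 = -1 + 4 = 3$)
$N{\left(V,s \right)} = -162$ ($N{\left(V,s \right)} = \left(-54\right) 3 = -162$)
$\left(\left(-4\right) \left(-5\right) - 5\right) N{\left(o,1 \right)} = \left(\left(-4\right) \left(-5\right) - 5\right) \left(-162\right) = \left(20 - 5\right) \left(-162\right) = 15 \left(-162\right) = -2430$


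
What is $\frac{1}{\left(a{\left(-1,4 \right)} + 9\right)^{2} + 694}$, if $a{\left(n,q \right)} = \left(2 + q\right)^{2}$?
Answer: $\frac{1}{2719} \approx 0.00036778$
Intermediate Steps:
$\frac{1}{\left(a{\left(-1,4 \right)} + 9\right)^{2} + 694} = \frac{1}{\left(\left(2 + 4\right)^{2} + 9\right)^{2} + 694} = \frac{1}{\left(6^{2} + 9\right)^{2} + 694} = \frac{1}{\left(36 + 9\right)^{2} + 694} = \frac{1}{45^{2} + 694} = \frac{1}{2025 + 694} = \frac{1}{2719}$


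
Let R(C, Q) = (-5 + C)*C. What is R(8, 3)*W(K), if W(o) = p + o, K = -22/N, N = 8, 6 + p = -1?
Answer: -234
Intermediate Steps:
p = -7 (p = -6 - 1 = -7)
R(C, Q) = C*(-5 + C)
K = -11/4 (K = -22/8 = -22*⅛ = -11/4 ≈ -2.7500)
W(o) = -7 + o
R(8, 3)*W(K) = (8*(-5 + 8))*(-7 - 11/4) = (8*3)*(-39/4) = 24*(-39/4) = -234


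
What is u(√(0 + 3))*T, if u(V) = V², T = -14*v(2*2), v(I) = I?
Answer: -168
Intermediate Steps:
T = -56 (T = -28*2 = -14*4 = -56)
u(√(0 + 3))*T = (√(0 + 3))²*(-56) = (√3)²*(-56) = 3*(-56) = -168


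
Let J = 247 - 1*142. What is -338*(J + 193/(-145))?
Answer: -5080816/145 ≈ -35040.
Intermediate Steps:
J = 105 (J = 247 - 142 = 105)
-338*(J + 193/(-145)) = -338*(105 + 193/(-145)) = -338*(105 + 193*(-1/145)) = -338*(105 - 193/145) = -338*15032/145 = -5080816/145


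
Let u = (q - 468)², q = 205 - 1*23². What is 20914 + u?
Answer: 648178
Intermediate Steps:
q = -324 (q = 205 - 1*529 = 205 - 529 = -324)
u = 627264 (u = (-324 - 468)² = (-792)² = 627264)
20914 + u = 20914 + 627264 = 648178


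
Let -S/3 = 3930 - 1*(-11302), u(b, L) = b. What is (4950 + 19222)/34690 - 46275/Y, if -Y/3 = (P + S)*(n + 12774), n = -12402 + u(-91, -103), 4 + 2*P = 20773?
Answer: 239312338168/344212617735 ≈ 0.69525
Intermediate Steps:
S = -45696 (S = -3*(3930 - 1*(-11302)) = -3*(3930 + 11302) = -3*15232 = -45696)
P = 20769/2 (P = -2 + (½)*20773 = -2 + 20773/2 = 20769/2 ≈ 10385.)
n = -12493 (n = -12402 - 91 = -12493)
Y = 59535189/2 (Y = -3*(20769/2 - 45696)*(-12493 + 12774) = -(-211869)*281/2 = -3*(-19845063/2) = 59535189/2 ≈ 2.9768e+7)
(4950 + 19222)/34690 - 46275/Y = (4950 + 19222)/34690 - 46275/59535189/2 = 24172*(1/34690) - 46275*2/59535189 = 12086/17345 - 30850/19845063 = 239312338168/344212617735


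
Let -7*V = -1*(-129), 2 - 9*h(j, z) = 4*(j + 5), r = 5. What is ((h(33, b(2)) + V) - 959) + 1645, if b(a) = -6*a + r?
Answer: 13669/21 ≈ 650.90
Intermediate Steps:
b(a) = 5 - 6*a (b(a) = -6*a + 5 = 5 - 6*a)
h(j, z) = -2 - 4*j/9 (h(j, z) = 2/9 - 4*(j + 5)/9 = 2/9 - 4*(5 + j)/9 = 2/9 - (20 + 4*j)/9 = 2/9 + (-20/9 - 4*j/9) = -2 - 4*j/9)
V = -129/7 (V = -(-1)*(-129)/7 = -1/7*129 = -129/7 ≈ -18.429)
((h(33, b(2)) + V) - 959) + 1645 = (((-2 - 4/9*33) - 129/7) - 959) + 1645 = (((-2 - 44/3) - 129/7) - 959) + 1645 = ((-50/3 - 129/7) - 959) + 1645 = (-737/21 - 959) + 1645 = -20876/21 + 1645 = 13669/21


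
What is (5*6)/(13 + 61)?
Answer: 15/37 ≈ 0.40541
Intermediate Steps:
(5*6)/(13 + 61) = 30/74 = 30*(1/74) = 15/37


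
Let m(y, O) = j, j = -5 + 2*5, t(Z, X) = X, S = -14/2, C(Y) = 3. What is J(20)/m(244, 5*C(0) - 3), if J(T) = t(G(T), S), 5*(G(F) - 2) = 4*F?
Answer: -7/5 ≈ -1.4000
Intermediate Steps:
G(F) = 2 + 4*F/5 (G(F) = 2 + (4*F)/5 = 2 + 4*F/5)
S = -7 (S = -14*½ = -7)
J(T) = -7
j = 5 (j = -5 + 10 = 5)
m(y, O) = 5
J(20)/m(244, 5*C(0) - 3) = -7/5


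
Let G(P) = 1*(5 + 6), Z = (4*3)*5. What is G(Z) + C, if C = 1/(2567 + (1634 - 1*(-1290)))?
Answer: 60402/5491 ≈ 11.000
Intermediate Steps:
Z = 60 (Z = 12*5 = 60)
G(P) = 11 (G(P) = 1*11 = 11)
C = 1/5491 (C = 1/(2567 + (1634 + 1290)) = 1/(2567 + 2924) = 1/5491 ≈ 0.00018212)
G(Z) + C = 11 + 1/5491 = 60402/5491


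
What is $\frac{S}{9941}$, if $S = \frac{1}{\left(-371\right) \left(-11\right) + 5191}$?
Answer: $\frac{1}{92172952} \approx 1.0849 \cdot 10^{-8}$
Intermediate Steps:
$S = \frac{1}{9272}$ ($S = \frac{1}{4081 + 5191} = \frac{1}{9272} \approx 0.00010785$)
$\frac{S}{9941} = \frac{1}{9272 \cdot 9941} = \frac{1}{9272} \cdot \frac{1}{9941} = \frac{1}{92172952}$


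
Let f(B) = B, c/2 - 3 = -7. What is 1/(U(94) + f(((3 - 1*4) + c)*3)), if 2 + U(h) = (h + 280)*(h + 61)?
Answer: 1/57941 ≈ 1.7259e-5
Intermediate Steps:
c = -8 (c = 6 + 2*(-7) = 6 - 14 = -8)
U(h) = -2 + (61 + h)*(280 + h) (U(h) = -2 + (h + 280)*(h + 61) = -2 + (280 + h)*(61 + h) = -2 + (61 + h)*(280 + h))
1/(U(94) + f(((3 - 1*4) + c)*3)) = 1/((17078 + 94² + 341*94) + ((3 - 1*4) - 8)*3) = 1/((17078 + 8836 + 32054) + ((3 - 4) - 8)*3) = 1/(57968 + (-1 - 8)*3) = 1/(57968 - 9*3) = 1/(57968 - 27) = 1/57941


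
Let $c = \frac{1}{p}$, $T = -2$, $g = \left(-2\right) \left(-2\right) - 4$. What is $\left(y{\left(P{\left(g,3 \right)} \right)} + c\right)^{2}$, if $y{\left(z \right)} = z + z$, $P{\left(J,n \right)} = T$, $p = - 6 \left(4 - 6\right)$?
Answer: $\frac{2209}{144} \approx 15.34$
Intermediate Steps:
$p = 12$ ($p = \left(-6\right) \left(-2\right) = 12$)
$g = 0$ ($g = 4 - 4 = 0$)
$P{\left(J,n \right)} = -2$
$y{\left(z \right)} = 2 z$
$c = \frac{1}{12} \approx 0.083333$
$\left(y{\left(P{\left(g,3 \right)} \right)} + c\right)^{2} = \left(2 \left(-2\right) + \frac{1}{12}\right)^{2} = \left(-4 + \frac{1}{12}\right)^{2} = \left(- \frac{47}{12}\right)^{2} = \frac{2209}{144}$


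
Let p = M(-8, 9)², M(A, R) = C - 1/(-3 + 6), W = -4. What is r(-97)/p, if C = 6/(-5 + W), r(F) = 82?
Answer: 82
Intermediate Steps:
C = -⅔ (C = 6/(-5 - 4) = 6/(-9) = -⅑*6 = -⅔ ≈ -0.66667)
M(A, R) = -1 (M(A, R) = -⅔ - 1/(-3 + 6) = -⅔ - 1/3 = -⅔ - 1*⅓ = -⅔ - ⅓ = -1)
p = 1 (p = (-1)² = 1)
r(-97)/p = 82/1 = 82*1 = 82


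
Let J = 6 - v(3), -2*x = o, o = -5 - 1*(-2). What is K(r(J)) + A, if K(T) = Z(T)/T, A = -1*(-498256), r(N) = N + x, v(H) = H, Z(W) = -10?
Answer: 4484284/9 ≈ 4.9825e+5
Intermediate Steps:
o = -3 (o = -5 + 2 = -3)
x = 3/2 (x = -½*(-3) = 3/2 ≈ 1.5000)
J = 3 (J = 6 - 1*3 = 6 - 3 = 3)
r(N) = 3/2 + N (r(N) = N + 3/2 = 3/2 + N)
A = 498256
K(T) = -10/T
K(r(J)) + A = -10/(3/2 + 3) + 498256 = -10/9/2 + 498256 = -10*2/9 + 498256 = -20/9 + 498256 = 4484284/9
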